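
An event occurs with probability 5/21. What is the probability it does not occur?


P(A') = 1 - P(A) = 1 - 5/21 = 16/21

16/21


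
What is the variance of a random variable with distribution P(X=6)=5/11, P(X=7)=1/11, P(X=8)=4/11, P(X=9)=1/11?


E[X] = 78/11, E[X^2] = 566/11
Var(X) = E[X^2] - (E[X])^2 = 566/11 - (78/11)^2 = 142/121

142/121


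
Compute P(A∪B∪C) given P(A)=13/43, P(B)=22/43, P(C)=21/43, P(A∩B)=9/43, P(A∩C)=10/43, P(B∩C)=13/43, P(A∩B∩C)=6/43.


P(A∪B∪C) = P(A)+P(B)+P(C) - P(AB)-P(AC)-P(BC) + P(ABC)
= 13/43+22/43+21/43 - 9/43-10/43-13/43 + 6/43
= 30/43

30/43


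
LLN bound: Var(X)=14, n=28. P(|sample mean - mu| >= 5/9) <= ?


Var(Xbar) = Var(X)/n = 14/28
Chebyshev: P(|Xbar-mu| >= 5/9) <= Var(Xbar)/(5/9)^2 = (1/2)/(25/81) = 81/50
Bound exceeds 1, so trivial bound: 1

1


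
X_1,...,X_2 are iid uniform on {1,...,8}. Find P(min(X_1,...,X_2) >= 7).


P(min >= 7) = P(all X_i >= 7) = (P(X_1 >= 7))^2
= (2/8)^2 = (1/4)^2 = 1/16

1/16


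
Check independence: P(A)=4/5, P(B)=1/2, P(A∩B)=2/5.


P(A)*P(B) = 4/5*1/2 = 2/5
P(A∩B) = 2/5, which equals P(A)P(B), so independent

Yes, A and B are independent


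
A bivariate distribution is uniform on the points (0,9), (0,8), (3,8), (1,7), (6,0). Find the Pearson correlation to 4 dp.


Cov(X,Y) = -6.6000, Var(X) = 5.2000, Var(Y) = 10.6400
rho = Cov/(sqrt(VarX)*sqrt(VarY)) = -0.8873

-0.8873


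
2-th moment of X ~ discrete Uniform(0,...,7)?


E[X^2] = (1/8) * sum(x^2 for x=0..7)
= 140/8 = 35/2

35/2


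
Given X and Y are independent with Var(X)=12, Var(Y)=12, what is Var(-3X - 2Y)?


Independence => Cov(X,Y)=0
Var(-3X - 2Y) = (-3)^2*Var(X) + (-2)^2*Var(Y)
= 9*12 + 4*12 = 156

156


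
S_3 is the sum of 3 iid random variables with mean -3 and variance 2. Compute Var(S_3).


By independence, Var(S_n) = n*Var(X_1) = 3*2 = 6

6


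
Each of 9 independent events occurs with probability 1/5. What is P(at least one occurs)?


P(at least one) = 1 - P(none)
P(none) = (1 - 1/5)^9 = (4/5)^9 = 262144/1953125
P(at least one) = 1 - 262144/1953125 = 1690981/1953125

1690981/1953125


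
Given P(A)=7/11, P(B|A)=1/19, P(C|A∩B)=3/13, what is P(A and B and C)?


P(A∩B∩C) = P(A) * P(B|A) * P(C|A∩B)
= 7/11 * 1/19 * 3/13
= 7/209 * 3/13 = 21/2717

21/2717


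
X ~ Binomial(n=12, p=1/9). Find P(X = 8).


P(X=8) = C(12,8) * p^8 * (1-p)^4
= 495 * 1/43046721 * 4096/6561
= 225280/31381059609

225280/31381059609


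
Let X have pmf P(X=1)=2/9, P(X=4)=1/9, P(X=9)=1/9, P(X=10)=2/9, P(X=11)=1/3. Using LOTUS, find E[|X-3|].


E[|X-3|] = sum(g(x)*P(x))
= 2*2/9 + 1*1/9 + 6*1/9 + 7*2/9 + 8*1/3
= 49/9

49/9


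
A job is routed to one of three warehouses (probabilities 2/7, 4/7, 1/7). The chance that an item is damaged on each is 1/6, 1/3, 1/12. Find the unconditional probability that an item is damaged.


P(A) = P(A|B1)P(B1) + P(A|B2)P(B2) + P(A|B3)P(B3)
= 1/6*2/7 + 1/3*4/7 + 1/12*1/7
= 1/21 + 4/21 + 1/84 = 1/4

1/4


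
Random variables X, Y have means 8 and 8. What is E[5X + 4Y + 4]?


E[5X + 4Y + 4] = 5*E[X] + 4*E[Y] + 4
= (5)*(8) + (4)*(8) + (4)
= 40 + 32 + 4 = 76

76


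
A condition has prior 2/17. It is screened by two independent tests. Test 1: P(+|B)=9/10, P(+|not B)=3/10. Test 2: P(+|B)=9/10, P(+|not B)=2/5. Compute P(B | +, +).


After test 1: P(+) = 9/10*2/17 + 3/10*15/17 = 63/170
P(B|+) = (9/85)/(63/170) = 2/7
After test 2 (use post1 as new prior): P(+) = 9/10*2/7 + 2/5*5/7 = 19/35
P(B|+,+) = (9/35)/(19/35) = 9/19

9/19


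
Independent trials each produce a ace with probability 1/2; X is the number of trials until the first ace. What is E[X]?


For geometric (trials until first success), E[X] = 1/p = 1/(1/2) = 2

2


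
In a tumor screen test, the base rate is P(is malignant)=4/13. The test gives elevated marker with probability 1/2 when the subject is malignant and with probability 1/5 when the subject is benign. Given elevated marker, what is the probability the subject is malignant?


P(A) = P(A|B)P(B) + P(A|B')P(B') = 1/2*4/13 + 1/5*9/13 = 19/65
P(B|A) = P(A|B)P(B)/P(A) = (2/13)/(19/65) = 10/19

10/19


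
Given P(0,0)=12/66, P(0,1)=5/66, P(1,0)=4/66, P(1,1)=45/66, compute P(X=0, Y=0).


Read from table: P(X=0, Y=0) = 12/66 = 2/11

2/11


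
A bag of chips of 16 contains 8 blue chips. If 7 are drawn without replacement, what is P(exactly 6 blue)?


P(X=6) = C(8,6)*C(8,1) / C(16,7)
= 28*8 / 11440
= 224/11440 = 14/715

14/715


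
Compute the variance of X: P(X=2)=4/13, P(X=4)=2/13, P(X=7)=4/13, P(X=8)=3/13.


E[X] = 68/13, E[X^2] = 436/13
Var(X) = E[X^2] - (E[X])^2 = 436/13 - (68/13)^2 = 1044/169

1044/169


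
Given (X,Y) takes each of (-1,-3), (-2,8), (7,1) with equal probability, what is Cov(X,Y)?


E[X]=4/3, E[Y]=2, E[XY]=-2
Cov(X,Y) = E[XY] - E[X]E[Y] = -2 - 4/3*2 = -14/3

-14/3


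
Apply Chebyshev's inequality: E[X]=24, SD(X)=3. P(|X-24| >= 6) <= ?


k = 6/3 = 2
Chebyshev: P(|X-mu| >= k*sigma) <= 1/k^2 = 1/2^2 = 1/4

1/4


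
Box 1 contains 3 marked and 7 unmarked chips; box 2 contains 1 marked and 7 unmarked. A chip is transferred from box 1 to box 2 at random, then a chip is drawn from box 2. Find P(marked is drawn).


P(transfer marked) = 3/10; P(transfer unmarked) = 7/10
If marked transferred: Urn II has 2 marked of 9, so P(marked|marked moved) = 2/9
If unmarked transferred: Urn II has 1 marked of 9, so P(marked|unmarked moved) = 1/9
By total probability: P(marked) = 3/10*2/9 + 7/10*1/9 = 13/90

13/90


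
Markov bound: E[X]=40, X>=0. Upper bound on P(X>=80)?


Markov: P(X >= a) <= E[X]/a
P(X >= 80) <= 40/80 = 1/2

1/2


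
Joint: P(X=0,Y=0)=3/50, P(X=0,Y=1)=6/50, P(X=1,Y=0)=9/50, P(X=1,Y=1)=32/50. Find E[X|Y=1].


P(Y=1) = 38/50
E[X|Y=1] = (0*6 + 1*32)/38 = 32/38 = 16/19

16/19


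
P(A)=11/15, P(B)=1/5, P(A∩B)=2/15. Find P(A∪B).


P(A∪B) = P(A) + P(B) - P(A∩B)
= 11/15 + 1/5 - 2/15 = 4/5

4/5


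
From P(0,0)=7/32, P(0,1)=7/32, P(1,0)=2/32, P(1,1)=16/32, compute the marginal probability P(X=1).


P(X=1) = P(1,0)+P(1,1) = 2/32 + 16/32 = 18/32 = 9/16

9/16


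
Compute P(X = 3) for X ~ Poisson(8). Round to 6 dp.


P(X=3) = e^(-8) * 8^3 / 3!
≈ 0.0003354626279 * 512 / 6
≈ 0.028626

0.028626


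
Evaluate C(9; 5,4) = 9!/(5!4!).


9! = 362880
Denominator: 5!=120 * 4!=24
Coefficient = 362880 / 2880 = 126

126


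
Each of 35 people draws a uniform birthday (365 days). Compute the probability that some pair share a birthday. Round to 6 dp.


P(all different) = prod((365-i)/365 for i=0..34) = 0.185617
P(at least one match) = 1 - 0.185617 = 0.814383

0.814383


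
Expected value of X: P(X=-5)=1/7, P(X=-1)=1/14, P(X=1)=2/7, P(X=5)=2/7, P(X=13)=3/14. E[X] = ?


E[X] = sum(x * P(x))
= -5*1/7 - 1*1/14 + 1*2/7 + 5*2/7 + 13*3/14
= 26/7

26/7


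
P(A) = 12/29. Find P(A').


P(A') = 1 - P(A) = 1 - 12/29 = 17/29

17/29


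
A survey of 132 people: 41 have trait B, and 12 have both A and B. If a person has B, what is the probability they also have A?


P(A|B) = P(A∩B)/P(B) = (12/132)/(41/132) = 12/41

12/41


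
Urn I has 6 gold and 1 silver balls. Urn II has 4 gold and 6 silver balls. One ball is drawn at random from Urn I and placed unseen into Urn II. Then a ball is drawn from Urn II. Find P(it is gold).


P(transfer gold) = 6/7; P(transfer silver) = 1/7
If gold transferred: Urn II has 5 gold of 11, so P(gold|gold moved) = 5/11
If silver transferred: Urn II has 4 gold of 11, so P(gold|silver moved) = 4/11
By total probability: P(gold) = 6/7*5/11 + 1/7*4/11 = 34/77

34/77


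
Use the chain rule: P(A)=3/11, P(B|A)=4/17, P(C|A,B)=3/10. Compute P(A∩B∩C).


P(A∩B∩C) = P(A) * P(B|A) * P(C|A∩B)
= 3/11 * 4/17 * 3/10
= 12/187 * 3/10 = 18/935

18/935


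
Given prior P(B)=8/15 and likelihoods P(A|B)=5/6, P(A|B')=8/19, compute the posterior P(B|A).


P(A) = P(A|B)P(B) + P(A|B')P(B') = 5/6*8/15 + 8/19*7/15 = 548/855
P(B|A) = P(A|B)P(B)/P(A) = (4/9)/(548/855) = 95/137

95/137


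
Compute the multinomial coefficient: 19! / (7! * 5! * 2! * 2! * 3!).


19! = 121645100408832000
Denominator: 7!=5040 * 5!=120 * 2!=2 * 2!=2 * 3!=6
Coefficient = 121645100408832000 / 14515200 = 8380532160

8380532160


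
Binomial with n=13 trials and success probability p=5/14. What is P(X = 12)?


P(X=12) = C(13,12) * p^12 * (1-p)^1
= 13 * 244140625/56693912375296 * 9/14
= 28564453125/793714773254144

28564453125/793714773254144


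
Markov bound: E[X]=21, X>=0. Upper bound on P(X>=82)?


Markov: P(X >= a) <= E[X]/a
P(X >= 82) <= 21/82

21/82


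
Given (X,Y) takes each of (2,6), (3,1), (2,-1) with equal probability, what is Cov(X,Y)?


E[X]=7/3, E[Y]=2, E[XY]=13/3
Cov(X,Y) = E[XY] - E[X]E[Y] = 13/3 - 7/3*2 = -1/3

-1/3


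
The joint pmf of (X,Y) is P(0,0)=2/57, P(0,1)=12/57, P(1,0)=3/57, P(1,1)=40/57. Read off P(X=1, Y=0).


Read from table: P(X=1, Y=0) = 3/57 = 1/19

1/19


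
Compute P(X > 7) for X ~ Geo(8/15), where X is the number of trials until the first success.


P(X > 7) = P(first 7 trials all fail) = (1-p)^7 = (7/15)^7 = 823543/170859375

823543/170859375


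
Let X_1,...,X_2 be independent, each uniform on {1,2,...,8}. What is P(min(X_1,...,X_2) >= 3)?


P(min >= 3) = P(all X_i >= 3) = (P(X_1 >= 3))^2
= (6/8)^2 = (3/4)^2 = 9/16

9/16


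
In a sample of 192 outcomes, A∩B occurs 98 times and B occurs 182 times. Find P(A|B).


P(A|B) = P(A∩B)/P(B) = (98/192)/(182/192) = 98/182 = 7/13

7/13


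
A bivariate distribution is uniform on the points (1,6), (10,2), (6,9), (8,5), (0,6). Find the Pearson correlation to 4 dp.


Cov(X,Y) = -4.0000, Var(X) = 15.2000, Var(Y) = 5.0400
rho = Cov/(sqrt(VarX)*sqrt(VarY)) = -0.4570

-0.4570


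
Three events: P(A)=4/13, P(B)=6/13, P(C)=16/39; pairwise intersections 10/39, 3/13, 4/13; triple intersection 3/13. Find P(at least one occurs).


P(A∪B∪C) = P(A)+P(B)+P(C) - P(AB)-P(AC)-P(BC) + P(ABC)
= 4/13+6/13+16/39 - 10/39-3/13-4/13 + 3/13
= 8/13

8/13


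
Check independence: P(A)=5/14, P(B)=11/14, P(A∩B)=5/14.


P(A)*P(B) = 5/14*11/14 = 55/196
P(A∩B) = 5/14 != 55/196, so not independent

No, A and B are not independent


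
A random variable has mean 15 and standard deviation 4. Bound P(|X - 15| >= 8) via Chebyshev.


k = 8/4 = 2
Chebyshev: P(|X-mu| >= k*sigma) <= 1/k^2 = 1/2^2 = 1/4

1/4


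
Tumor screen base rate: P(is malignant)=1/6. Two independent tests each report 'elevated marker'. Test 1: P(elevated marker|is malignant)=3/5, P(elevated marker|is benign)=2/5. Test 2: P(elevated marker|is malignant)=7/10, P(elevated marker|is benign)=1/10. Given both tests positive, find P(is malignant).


After test 1: P(+) = 3/5*1/6 + 2/5*5/6 = 13/30
P(B|+) = (1/10)/(13/30) = 3/13
After test 2 (use post1 as new prior): P(+) = 7/10*3/13 + 1/10*10/13 = 31/130
P(B|+,+) = (21/130)/(31/130) = 21/31

21/31


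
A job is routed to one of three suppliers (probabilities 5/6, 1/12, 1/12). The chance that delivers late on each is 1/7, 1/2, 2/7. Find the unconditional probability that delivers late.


P(A) = P(A|B1)P(B1) + P(A|B2)P(B2) + P(A|B3)P(B3)
= 1/7*5/6 + 1/2*1/12 + 2/7*1/12
= 5/42 + 1/24 + 1/42 = 31/168

31/168


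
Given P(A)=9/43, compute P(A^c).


P(A') = 1 - P(A) = 1 - 9/43 = 34/43

34/43


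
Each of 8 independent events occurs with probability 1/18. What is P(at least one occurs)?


P(at least one) = 1 - P(none)
P(none) = (1 - 1/18)^8 = (17/18)^8 = 6975757441/11019960576
P(at least one) = 1 - 6975757441/11019960576 = 4044203135/11019960576

4044203135/11019960576


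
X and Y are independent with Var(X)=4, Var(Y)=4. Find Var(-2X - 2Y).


Independence => Cov(X,Y)=0
Var(-2X - 2Y) = (-2)^2*Var(X) + (-2)^2*Var(Y)
= 4*4 + 4*4 = 32

32


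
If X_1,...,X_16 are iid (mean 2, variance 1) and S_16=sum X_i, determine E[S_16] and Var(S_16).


E[S_n] = n*mu = 16*2 = 32
Var(S_n) = n*sigma^2 = 16*1 = 16

E[S_16]=32, Var(S_16)=16


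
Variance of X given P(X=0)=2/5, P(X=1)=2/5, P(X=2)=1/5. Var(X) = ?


E[X] = 4/5, E[X^2] = 6/5
Var(X) = E[X^2] - (E[X])^2 = 6/5 - (4/5)^2 = 14/25

14/25


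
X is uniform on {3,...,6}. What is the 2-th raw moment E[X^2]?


E[X^2] = (1/4) * sum(x^2 for x=3..6)
= 86/4 = 43/2

43/2


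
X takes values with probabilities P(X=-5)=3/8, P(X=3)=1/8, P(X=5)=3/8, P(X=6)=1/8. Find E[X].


E[X] = sum(x * P(x))
= -5*3/8 + 3*1/8 + 5*3/8 + 6*1/8
= 9/8

9/8


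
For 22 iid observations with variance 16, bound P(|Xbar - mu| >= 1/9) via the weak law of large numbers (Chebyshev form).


Var(Xbar) = Var(X)/n = 16/22
Chebyshev: P(|Xbar-mu| >= 1/9) <= Var(Xbar)/(1/9)^2 = (8/11)/(1/81) = 648/11
Bound exceeds 1, so trivial bound: 1

1


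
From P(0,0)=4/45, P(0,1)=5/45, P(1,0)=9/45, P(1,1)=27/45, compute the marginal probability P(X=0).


P(X=0) = P(0,0)+P(0,1) = 4/45 + 5/45 = 9/45 = 1/5

1/5


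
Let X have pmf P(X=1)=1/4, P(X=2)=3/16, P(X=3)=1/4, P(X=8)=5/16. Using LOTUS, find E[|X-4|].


E[|X-4|] = sum(g(x)*P(x))
= 3*1/4 + 2*3/16 + 1*1/4 + 4*5/16
= 21/8

21/8


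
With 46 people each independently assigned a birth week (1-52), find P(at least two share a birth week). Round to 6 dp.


P(all different) = prod((52-i)/52 for i=0..45) = 0.000000
P(at least one match) = 1 - 0.000000 = 1.000000

1.000000


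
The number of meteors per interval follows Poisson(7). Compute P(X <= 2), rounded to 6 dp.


P(X<=2) = e^(-7)*7^0/0! + e^(-7)*7^1/1! + e^(-7)*7^2/2!
≈ 0.0009118820 + 0.0063831738 + 0.0223411082
= 0.0296361640
≈ 0.029636

0.029636


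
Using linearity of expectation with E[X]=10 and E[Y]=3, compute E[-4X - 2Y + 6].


E[-4X - 2Y + 6] = -4*E[X] - 2*E[Y] + 6
= (-4)*(10) + (-2)*(3) + (6)
= -40 - 6 + 6 = -40

-40


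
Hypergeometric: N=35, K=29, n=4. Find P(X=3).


P(X=3) = C(29,3)*C(6,1) / C(35,4)
= 3654*6 / 52360
= 21924/52360 = 783/1870

783/1870


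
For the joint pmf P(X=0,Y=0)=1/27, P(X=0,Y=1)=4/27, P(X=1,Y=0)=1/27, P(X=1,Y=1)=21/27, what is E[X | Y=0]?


P(Y=0) = 2/27
E[X|Y=0] = (0*1 + 1*1)/2 = 1/2

1/2


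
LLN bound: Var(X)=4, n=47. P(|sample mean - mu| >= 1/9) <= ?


Var(Xbar) = Var(X)/n = 4/47
Chebyshev: P(|Xbar-mu| >= 1/9) <= Var(Xbar)/(1/9)^2 = (4/47)/(1/81) = 324/47
Bound exceeds 1, so trivial bound: 1

1


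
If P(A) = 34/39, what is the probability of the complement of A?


P(A') = 1 - P(A) = 1 - 34/39 = 5/39

5/39


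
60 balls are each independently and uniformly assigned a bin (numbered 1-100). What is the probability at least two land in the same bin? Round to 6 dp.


P(all different) = prod((100-i)/100 for i=0..59) = 0.000000
P(at least one match) = 1 - 0.000000 = 1.000000

1.000000


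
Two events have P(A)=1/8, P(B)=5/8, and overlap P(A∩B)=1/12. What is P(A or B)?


P(A∪B) = P(A) + P(B) - P(A∩B)
= 1/8 + 5/8 - 1/12 = 2/3

2/3


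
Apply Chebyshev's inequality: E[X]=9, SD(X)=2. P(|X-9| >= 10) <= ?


k = 10/2 = 5
Chebyshev: P(|X-mu| >= k*sigma) <= 1/k^2 = 1/5^2 = 1/25

1/25


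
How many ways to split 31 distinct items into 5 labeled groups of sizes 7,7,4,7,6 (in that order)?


31! = 8222838654177922817725562880000000
Denominator: 7!=5040 * 7!=5040 * 4!=24 * 7!=5040 * 6!=720
Coefficient = 8222838654177922817725562880000000 / 2212255825920000 = 3716947451481264000

3716947451481264000


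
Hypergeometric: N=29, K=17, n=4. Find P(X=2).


P(X=2) = C(17,2)*C(12,2) / C(29,4)
= 136*66 / 23751
= 8976/23751 = 2992/7917

2992/7917


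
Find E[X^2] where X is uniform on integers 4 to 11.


E[X^2] = (1/8) * sum(x^2 for x=4..11)
= 492/8 = 123/2

123/2


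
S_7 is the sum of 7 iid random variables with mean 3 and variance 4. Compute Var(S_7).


By independence, Var(S_n) = n*Var(X_1) = 7*4 = 28

28


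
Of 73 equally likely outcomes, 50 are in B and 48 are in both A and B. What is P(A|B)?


P(A|B) = P(A∩B)/P(B) = (48/73)/(50/73) = 48/50 = 24/25

24/25


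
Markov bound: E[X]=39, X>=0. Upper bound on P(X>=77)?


Markov: P(X >= a) <= E[X]/a
P(X >= 77) <= 39/77

39/77


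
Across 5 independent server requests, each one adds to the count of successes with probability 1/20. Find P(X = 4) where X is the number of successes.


P(X=4) = C(5,4) * p^4 * (1-p)^1
= 5 * 1/160000 * 19/20
= 19/640000

19/640000


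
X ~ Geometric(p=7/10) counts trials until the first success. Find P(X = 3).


P(X=3) = (1-p)^2 * p = (3/10)^2 * 7/10
= 9/100 * 7/10 = 63/1000

63/1000


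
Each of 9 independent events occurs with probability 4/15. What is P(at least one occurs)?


P(at least one) = 1 - P(none)
P(none) = (1 - 4/15)^9 = (11/15)^9 = 2357947691/38443359375
P(at least one) = 1 - 2357947691/38443359375 = 36085411684/38443359375

36085411684/38443359375


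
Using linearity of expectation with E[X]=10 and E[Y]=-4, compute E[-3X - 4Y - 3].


E[-3X - 4Y - 3] = -3*E[X] - 4*E[Y] - 3
= (-3)*(10) + (-4)*(-4) + (-3)
= -30 + 16 - 3 = -17

-17


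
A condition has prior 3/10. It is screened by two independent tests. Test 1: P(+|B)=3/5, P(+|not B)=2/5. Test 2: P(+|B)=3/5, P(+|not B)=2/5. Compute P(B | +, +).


After test 1: P(+) = 3/5*3/10 + 2/5*7/10 = 23/50
P(B|+) = (9/50)/(23/50) = 9/23
After test 2 (use post1 as new prior): P(+) = 3/5*9/23 + 2/5*14/23 = 11/23
P(B|+,+) = (27/115)/(11/23) = 27/55

27/55


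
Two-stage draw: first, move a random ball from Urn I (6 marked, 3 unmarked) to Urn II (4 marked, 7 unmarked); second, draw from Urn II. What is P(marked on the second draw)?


P(transfer marked) = 6/9 = 2/3; P(transfer unmarked) = 1/3
If marked transferred: Urn II has 5 marked of 12, so P(marked|marked moved) = 5/12
If unmarked transferred: Urn II has 4 marked of 12, so P(marked|unmarked moved) = 1/3
By total probability: P(marked) = 2/3*5/12 + 1/3*1/3 = 7/18

7/18


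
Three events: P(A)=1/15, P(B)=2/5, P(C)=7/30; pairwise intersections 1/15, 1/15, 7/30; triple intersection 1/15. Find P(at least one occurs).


P(A∪B∪C) = P(A)+P(B)+P(C) - P(AB)-P(AC)-P(BC) + P(ABC)
= 1/15+2/5+7/30 - 1/15-1/15-7/30 + 1/15
= 2/5

2/5


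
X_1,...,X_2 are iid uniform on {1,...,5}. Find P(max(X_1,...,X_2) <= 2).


P(max <= 2) = P(all X_i <= 2) = (P(X_1 <= 2))^2
= (2/5)^2 = 4/25

4/25


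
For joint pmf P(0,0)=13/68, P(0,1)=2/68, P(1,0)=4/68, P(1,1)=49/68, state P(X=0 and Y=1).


Read from table: P(X=0, Y=1) = 2/68 = 1/34

1/34


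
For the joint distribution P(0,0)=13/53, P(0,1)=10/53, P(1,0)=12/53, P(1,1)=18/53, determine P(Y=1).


P(Y=1) = P(0,1)+P(1,1) = 10/53 + 18/53 = 28/53

28/53


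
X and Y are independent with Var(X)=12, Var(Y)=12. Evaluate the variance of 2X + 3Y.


Independence => Cov(X,Y)=0
Var(2X + 3Y) = 2^2*Var(X) + 3^2*Var(Y)
= 4*12 + 9*12 = 156

156


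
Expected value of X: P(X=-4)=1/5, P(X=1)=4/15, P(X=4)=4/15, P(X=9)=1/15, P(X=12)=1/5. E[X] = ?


E[X] = sum(x * P(x))
= -4*1/5 + 1*4/15 + 4*4/15 + 9*1/15 + 12*1/5
= 53/15

53/15


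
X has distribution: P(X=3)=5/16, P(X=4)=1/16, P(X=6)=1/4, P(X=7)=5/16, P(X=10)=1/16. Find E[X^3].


E[X^3] = sum(g(x)*P(x))
= 27*5/16 + 64*1/16 + 216*1/4 + 343*5/16 + 1000*1/16
= 1889/8

1889/8


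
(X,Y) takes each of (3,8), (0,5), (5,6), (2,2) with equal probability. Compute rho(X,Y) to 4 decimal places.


Cov(X,Y) = 1.3750, Var(X) = 3.2500, Var(Y) = 4.6875
rho = Cov/(sqrt(VarX)*sqrt(VarY)) = 0.3523

0.3523


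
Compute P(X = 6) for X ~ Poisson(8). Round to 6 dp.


P(X=6) = e^(-8) * 8^6 / 6!
≈ 0.0003354626279 * 262144 / 720
≈ 0.122138

0.122138


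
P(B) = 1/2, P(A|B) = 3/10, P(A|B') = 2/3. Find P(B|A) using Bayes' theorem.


P(A) = P(A|B)P(B) + P(A|B')P(B') = 3/10*1/2 + 2/3*1/2 = 29/60
P(B|A) = P(A|B)P(B)/P(A) = (3/20)/(29/60) = 9/29

9/29


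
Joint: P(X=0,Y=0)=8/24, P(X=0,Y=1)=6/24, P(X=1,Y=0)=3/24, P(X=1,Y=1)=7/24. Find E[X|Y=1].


P(Y=1) = 13/24
E[X|Y=1] = (0*6 + 1*7)/13 = 7/13

7/13


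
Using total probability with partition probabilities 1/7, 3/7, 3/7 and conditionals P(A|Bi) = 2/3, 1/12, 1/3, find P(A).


P(A) = P(A|B1)P(B1) + P(A|B2)P(B2) + P(A|B3)P(B3)
= 2/3*1/7 + 1/12*3/7 + 1/3*3/7
= 2/21 + 1/28 + 1/7 = 23/84

23/84


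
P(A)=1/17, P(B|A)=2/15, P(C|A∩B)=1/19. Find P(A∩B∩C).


P(A∩B∩C) = P(A) * P(B|A) * P(C|A∩B)
= 1/17 * 2/15 * 1/19
= 2/255 * 1/19 = 2/4845

2/4845


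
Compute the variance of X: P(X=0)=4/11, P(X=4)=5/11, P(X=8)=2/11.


E[X] = 36/11, E[X^2] = 208/11
Var(X) = E[X^2] - (E[X])^2 = 208/11 - (36/11)^2 = 992/121

992/121


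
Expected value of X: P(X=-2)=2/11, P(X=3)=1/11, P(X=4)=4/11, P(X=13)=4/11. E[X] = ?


E[X] = sum(x * P(x))
= -2*2/11 + 3*1/11 + 4*4/11 + 13*4/11
= 67/11

67/11


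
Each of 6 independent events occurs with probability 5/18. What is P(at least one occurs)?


P(at least one) = 1 - P(none)
P(none) = (1 - 5/18)^6 = (13/18)^6 = 4826809/34012224
P(at least one) = 1 - 4826809/34012224 = 29185415/34012224

29185415/34012224


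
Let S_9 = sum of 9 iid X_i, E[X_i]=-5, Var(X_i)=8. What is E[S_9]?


E[S_n] = n*E[X_1] = 9*-5 = -45

-45


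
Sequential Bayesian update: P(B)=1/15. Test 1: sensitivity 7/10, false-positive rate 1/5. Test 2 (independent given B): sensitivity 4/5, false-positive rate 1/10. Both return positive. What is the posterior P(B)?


After test 1: P(+) = 7/10*1/15 + 1/5*14/15 = 7/30
P(B|+) = (7/150)/(7/30) = 1/5
After test 2 (use post1 as new prior): P(+) = 4/5*1/5 + 1/10*4/5 = 6/25
P(B|+,+) = (4/25)/(6/25) = 2/3

2/3


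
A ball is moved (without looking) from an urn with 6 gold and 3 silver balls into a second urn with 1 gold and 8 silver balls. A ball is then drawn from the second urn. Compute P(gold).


P(transfer gold) = 6/9 = 2/3; P(transfer silver) = 1/3
If gold transferred: Urn II has 2 gold of 10, so P(gold|gold moved) = 1/5
If silver transferred: Urn II has 1 gold of 10, so P(gold|silver moved) = 1/10
By total probability: P(gold) = 2/3*1/5 + 1/3*1/10 = 1/6

1/6


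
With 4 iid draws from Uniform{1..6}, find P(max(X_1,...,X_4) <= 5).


P(max <= 5) = P(all X_i <= 5) = (P(X_1 <= 5))^4
= (5/6)^4 = 625/1296

625/1296


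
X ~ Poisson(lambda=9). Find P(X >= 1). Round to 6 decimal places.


P(X>=1) = 1 - P(X<=0) = 1 - (e^(-9)*9^0/0!)
≈ 1 - 0.0001234098 = 0.9998765902
≈ 0.999877

0.999877


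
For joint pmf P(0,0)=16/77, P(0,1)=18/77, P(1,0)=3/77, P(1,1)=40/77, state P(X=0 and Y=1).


Read from table: P(X=0, Y=1) = 18/77

18/77


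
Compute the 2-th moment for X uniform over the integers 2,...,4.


E[X^2] = (1/3) * sum(x^2 for x=2..4)
= 29/3

29/3


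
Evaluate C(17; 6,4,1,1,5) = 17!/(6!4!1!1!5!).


17! = 355687428096000
Denominator: 6!=720 * 4!=24 * 1!=1 * 1!=1 * 5!=120
Coefficient = 355687428096000 / 2073600 = 171531360

171531360


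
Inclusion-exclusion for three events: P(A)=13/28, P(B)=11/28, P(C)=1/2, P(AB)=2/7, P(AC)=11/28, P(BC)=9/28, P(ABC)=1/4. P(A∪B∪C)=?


P(A∪B∪C) = P(A)+P(B)+P(C) - P(AB)-P(AC)-P(BC) + P(ABC)
= 13/28+11/28+1/2 - 2/7-11/28-9/28 + 1/4
= 17/28

17/28


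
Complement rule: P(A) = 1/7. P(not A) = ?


P(A') = 1 - P(A) = 1 - 1/7 = 6/7

6/7


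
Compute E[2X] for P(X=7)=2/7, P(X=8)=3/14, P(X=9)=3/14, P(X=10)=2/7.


E[2X] = sum(g(x)*P(x))
= 14*2/7 + 16*3/14 + 18*3/14 + 20*2/7
= 17

17


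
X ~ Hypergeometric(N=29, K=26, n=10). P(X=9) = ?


P(X=9) = C(26,9)*C(3,1) / C(29,10)
= 3124550*3 / 20030010
= 9373650/20030010 = 95/203

95/203


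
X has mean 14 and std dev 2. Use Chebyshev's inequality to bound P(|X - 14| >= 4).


k = 4/2 = 2
Chebyshev: P(|X-mu| >= k*sigma) <= 1/k^2 = 1/2^2 = 1/4

1/4


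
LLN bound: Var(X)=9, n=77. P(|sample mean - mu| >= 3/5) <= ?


Var(Xbar) = Var(X)/n = 9/77
Chebyshev: P(|Xbar-mu| >= 3/5) <= Var(Xbar)/(3/5)^2 = (9/77)/(9/25) = 25/77

25/77


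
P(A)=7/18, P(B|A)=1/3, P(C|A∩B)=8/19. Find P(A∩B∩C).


P(A∩B∩C) = P(A) * P(B|A) * P(C|A∩B)
= 7/18 * 1/3 * 8/19
= 7/54 * 8/19 = 28/513

28/513


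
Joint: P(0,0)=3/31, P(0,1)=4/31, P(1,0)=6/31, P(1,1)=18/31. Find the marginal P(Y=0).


P(Y=0) = P(0,0)+P(1,0) = 3/31 + 6/31 = 9/31

9/31


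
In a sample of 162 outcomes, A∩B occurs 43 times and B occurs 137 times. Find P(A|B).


P(A|B) = P(A∩B)/P(B) = (43/162)/(137/162) = 43/137

43/137


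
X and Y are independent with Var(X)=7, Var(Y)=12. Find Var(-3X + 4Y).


Independence => Cov(X,Y)=0
Var(-3X + 4Y) = (-3)^2*Var(X) + 4^2*Var(Y)
= 9*7 + 16*12 = 255

255


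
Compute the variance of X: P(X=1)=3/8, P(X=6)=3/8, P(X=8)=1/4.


E[X] = 37/8, E[X^2] = 239/8
Var(X) = E[X^2] - (E[X])^2 = 239/8 - (37/8)^2 = 543/64

543/64


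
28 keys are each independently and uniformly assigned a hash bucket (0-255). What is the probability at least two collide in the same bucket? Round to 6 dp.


P(all different) = prod((256-i)/256 for i=0..27) = 0.216001
P(at least one match) = 1 - 0.216001 = 0.783999

0.783999


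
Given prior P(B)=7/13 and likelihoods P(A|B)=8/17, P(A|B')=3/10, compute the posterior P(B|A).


P(A) = P(A|B)P(B) + P(A|B')P(B') = 8/17*7/13 + 3/10*6/13 = 433/1105
P(B|A) = P(A|B)P(B)/P(A) = (56/221)/(433/1105) = 280/433

280/433


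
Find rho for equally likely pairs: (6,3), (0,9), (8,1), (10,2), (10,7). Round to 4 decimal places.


Cov(X,Y) = -6.7200, Var(X) = 13.7600, Var(Y) = 9.4400
rho = Cov/(sqrt(VarX)*sqrt(VarY)) = -0.5896

-0.5896


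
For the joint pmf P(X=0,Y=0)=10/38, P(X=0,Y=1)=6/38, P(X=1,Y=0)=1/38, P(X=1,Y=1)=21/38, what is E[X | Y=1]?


P(Y=1) = 27/38
E[X|Y=1] = (0*6 + 1*21)/27 = 21/27 = 7/9

7/9


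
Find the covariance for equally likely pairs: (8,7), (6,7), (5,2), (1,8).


E[X]=5, E[Y]=6, E[XY]=29
Cov(X,Y) = E[XY] - E[X]E[Y] = 29 - 5*6 = -1

-1


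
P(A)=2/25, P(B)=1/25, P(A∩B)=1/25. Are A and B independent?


P(A)*P(B) = 2/25*1/25 = 2/625
P(A∩B) = 1/25 != 2/625, so not independent

No, A and B are not independent


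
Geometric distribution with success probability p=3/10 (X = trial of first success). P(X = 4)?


P(X=4) = (1-p)^3 * p = (7/10)^3 * 3/10
= 343/1000 * 3/10 = 1029/10000

1029/10000


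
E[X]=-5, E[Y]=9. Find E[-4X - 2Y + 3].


E[-4X - 2Y + 3] = -4*E[X] - 2*E[Y] + 3
= (-4)*(-5) + (-2)*(9) + (3)
= 20 - 18 + 3 = 5

5


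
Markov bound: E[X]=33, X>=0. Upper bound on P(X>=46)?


Markov: P(X >= a) <= E[X]/a
P(X >= 46) <= 33/46

33/46


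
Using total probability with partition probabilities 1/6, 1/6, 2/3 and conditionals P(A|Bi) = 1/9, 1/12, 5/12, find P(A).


P(A) = P(A|B1)P(B1) + P(A|B2)P(B2) + P(A|B3)P(B3)
= 1/9*1/6 + 1/12*1/6 + 5/12*2/3
= 1/54 + 1/72 + 5/18 = 67/216

67/216


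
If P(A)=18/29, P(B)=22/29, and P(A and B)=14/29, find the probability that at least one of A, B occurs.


P(A∪B) = P(A) + P(B) - P(A∩B)
= 18/29 + 22/29 - 14/29 = 26/29

26/29


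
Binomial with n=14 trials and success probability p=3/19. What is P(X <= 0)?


P(X<=0) = P(X=0)
= 72057594037927936/799006685782884121
= 72057594037927936/799006685782884121

72057594037927936/799006685782884121


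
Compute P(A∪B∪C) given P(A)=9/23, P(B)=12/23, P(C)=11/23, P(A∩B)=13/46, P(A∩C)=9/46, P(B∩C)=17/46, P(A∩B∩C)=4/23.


P(A∪B∪C) = P(A)+P(B)+P(C) - P(AB)-P(AC)-P(BC) + P(ABC)
= 9/23+12/23+11/23 - 13/46-9/46-17/46 + 4/23
= 33/46

33/46


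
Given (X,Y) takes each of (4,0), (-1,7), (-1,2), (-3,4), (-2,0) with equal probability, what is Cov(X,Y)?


E[X]=-3/5, E[Y]=13/5, E[XY]=-21/5
Cov(X,Y) = E[XY] - E[X]E[Y] = -21/5 + 3/5*13/5 = -66/25

-66/25


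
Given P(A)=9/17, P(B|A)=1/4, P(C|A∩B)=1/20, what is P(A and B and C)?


P(A∩B∩C) = P(A) * P(B|A) * P(C|A∩B)
= 9/17 * 1/4 * 1/20
= 9/68 * 1/20 = 9/1360

9/1360


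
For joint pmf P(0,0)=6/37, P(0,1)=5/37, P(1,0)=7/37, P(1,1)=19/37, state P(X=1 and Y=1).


Read from table: P(X=1, Y=1) = 19/37

19/37


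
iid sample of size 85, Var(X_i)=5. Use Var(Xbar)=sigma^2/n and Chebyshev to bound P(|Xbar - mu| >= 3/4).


Var(Xbar) = Var(X)/n = 5/85
Chebyshev: P(|Xbar-mu| >= 3/4) <= Var(Xbar)/(3/4)^2 = (1/17)/(9/16) = 16/153

16/153


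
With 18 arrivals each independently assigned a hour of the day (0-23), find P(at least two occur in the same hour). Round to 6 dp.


P(all different) = prod((24-i)/24 for i=0..17) = 0.000123
P(at least one match) = 1 - 0.000123 = 0.999877

0.999877


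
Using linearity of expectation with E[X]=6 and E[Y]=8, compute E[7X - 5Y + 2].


E[7X - 5Y + 2] = 7*E[X] - 5*E[Y] + 2
= (7)*(6) + (-5)*(8) + (2)
= 42 - 40 + 2 = 4

4


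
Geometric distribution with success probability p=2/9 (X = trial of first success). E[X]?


For geometric (trials until first success), E[X] = 1/p = 1/(2/9) = 9/2

9/2


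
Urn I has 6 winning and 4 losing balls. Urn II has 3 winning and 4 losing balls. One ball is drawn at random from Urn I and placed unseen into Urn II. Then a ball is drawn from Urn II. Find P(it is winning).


P(transfer winning) = 6/10 = 3/5; P(transfer losing) = 2/5
If winning transferred: Urn II has 4 winning of 8, so P(winning|winning moved) = 1/2
If losing transferred: Urn II has 3 winning of 8, so P(winning|losing moved) = 3/8
By total probability: P(winning) = 3/5*1/2 + 2/5*3/8 = 9/20

9/20


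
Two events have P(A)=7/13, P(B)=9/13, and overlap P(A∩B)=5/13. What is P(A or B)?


P(A∪B) = P(A) + P(B) - P(A∩B)
= 7/13 + 9/13 - 5/13 = 11/13

11/13


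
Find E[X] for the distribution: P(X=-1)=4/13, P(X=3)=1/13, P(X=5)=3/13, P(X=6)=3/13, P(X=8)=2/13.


E[X] = sum(x * P(x))
= -1*4/13 + 3*1/13 + 5*3/13 + 6*3/13 + 8*2/13
= 48/13

48/13


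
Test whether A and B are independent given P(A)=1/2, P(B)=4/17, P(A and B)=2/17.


P(A)*P(B) = 1/2*4/17 = 2/17
P(A∩B) = 2/17, which equals P(A)P(B), so independent

Yes, A and B are independent


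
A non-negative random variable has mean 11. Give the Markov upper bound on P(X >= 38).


Markov: P(X >= a) <= E[X]/a
P(X >= 38) <= 11/38

11/38


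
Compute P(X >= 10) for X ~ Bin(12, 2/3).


P(X>=10) = P(X=10) + P(X=11) + P(X=12)
= 22528/177147 + 8192/177147 + 4096/531441
= 96256/531441

96256/531441


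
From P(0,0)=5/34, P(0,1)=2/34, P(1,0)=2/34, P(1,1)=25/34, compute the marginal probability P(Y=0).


P(Y=0) = P(0,0)+P(1,0) = 5/34 + 2/34 = 7/34

7/34


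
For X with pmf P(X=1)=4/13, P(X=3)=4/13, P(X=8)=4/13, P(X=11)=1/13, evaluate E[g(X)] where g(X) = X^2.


E[X^2] = sum(g(x)*P(x))
= 1*4/13 + 9*4/13 + 64*4/13 + 121*1/13
= 417/13

417/13


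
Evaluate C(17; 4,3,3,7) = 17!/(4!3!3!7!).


17! = 355687428096000
Denominator: 4!=24 * 3!=6 * 3!=6 * 7!=5040
Coefficient = 355687428096000 / 4354560 = 81681600

81681600


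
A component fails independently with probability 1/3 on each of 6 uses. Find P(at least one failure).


P(at least one) = 1 - P(none)
P(none) = (1 - 1/3)^6 = (2/3)^6 = 64/729
P(at least one) = 1 - 64/729 = 665/729

665/729


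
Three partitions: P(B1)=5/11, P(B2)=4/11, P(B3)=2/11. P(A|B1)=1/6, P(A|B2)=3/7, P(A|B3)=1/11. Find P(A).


P(A) = P(A|B1)P(B1) + P(A|B2)P(B2) + P(A|B3)P(B3)
= 1/6*5/11 + 3/7*4/11 + 1/11*2/11
= 5/66 + 12/77 + 2/121 = 1261/5082

1261/5082


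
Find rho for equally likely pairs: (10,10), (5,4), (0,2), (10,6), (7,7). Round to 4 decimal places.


Cov(X,Y) = 8.6800, Var(X) = 13.8400, Var(Y) = 7.3600
rho = Cov/(sqrt(VarX)*sqrt(VarY)) = 0.8600

0.8600


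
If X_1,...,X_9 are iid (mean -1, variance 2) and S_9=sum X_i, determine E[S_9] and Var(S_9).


E[S_n] = n*mu = 9*-1 = -9
Var(S_n) = n*sigma^2 = 9*2 = 18

E[S_9]=-9, Var(S_9)=18


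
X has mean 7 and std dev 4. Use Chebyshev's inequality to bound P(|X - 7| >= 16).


k = 16/4 = 4
Chebyshev: P(|X-mu| >= k*sigma) <= 1/k^2 = 1/4^2 = 1/16

1/16


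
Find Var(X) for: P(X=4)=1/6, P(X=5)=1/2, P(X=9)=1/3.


E[X] = 37/6, E[X^2] = 253/6
Var(X) = E[X^2] - (E[X])^2 = 253/6 - (37/6)^2 = 149/36

149/36


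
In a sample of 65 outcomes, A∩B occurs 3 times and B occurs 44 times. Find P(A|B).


P(A|B) = P(A∩B)/P(B) = (3/65)/(44/65) = 3/44

3/44


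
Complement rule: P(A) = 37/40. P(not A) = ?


P(A') = 1 - P(A) = 1 - 37/40 = 3/40

3/40


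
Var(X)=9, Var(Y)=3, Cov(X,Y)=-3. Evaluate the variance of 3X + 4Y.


Var(3X + 4Y) = 3^2*Var(X) + 4^2*Var(Y) + 2*3*4*Cov(X,Y)
= 9*9 + 16*3 + 24*(-3)
= 81 + 48 - 72 = 57

57


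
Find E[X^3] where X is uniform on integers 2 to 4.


E[X^3] = (1/3) * sum(x^3 for x=2..4)
= 99/3 = 33

33


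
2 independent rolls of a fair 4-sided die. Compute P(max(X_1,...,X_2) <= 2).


P(max <= 2) = P(all X_i <= 2) = (P(X_1 <= 2))^2
= (2/4)^2 = (1/2)^2 = 1/4

1/4


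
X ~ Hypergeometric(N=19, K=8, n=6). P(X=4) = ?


P(X=4) = C(8,4)*C(11,2) / C(19,6)
= 70*55 / 27132
= 3850/27132 = 275/1938

275/1938


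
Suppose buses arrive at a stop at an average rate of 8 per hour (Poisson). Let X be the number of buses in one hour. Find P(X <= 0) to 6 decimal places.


P(X<=0) = e^(-8)*8^0/0!
≈ 0.0003354626
≈ 0.000335

0.000335


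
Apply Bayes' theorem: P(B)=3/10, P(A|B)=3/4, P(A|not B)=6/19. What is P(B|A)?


P(A) = P(A|B)P(B) + P(A|B')P(B') = 3/4*3/10 + 6/19*7/10 = 339/760
P(B|A) = P(A|B)P(B)/P(A) = (9/40)/(339/760) = 57/113

57/113


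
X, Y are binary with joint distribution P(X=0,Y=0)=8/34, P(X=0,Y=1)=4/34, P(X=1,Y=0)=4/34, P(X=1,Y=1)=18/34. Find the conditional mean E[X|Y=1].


P(Y=1) = 22/34
E[X|Y=1] = (0*4 + 1*18)/22 = 18/22 = 9/11

9/11


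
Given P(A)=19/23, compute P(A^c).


P(A') = 1 - P(A) = 1 - 19/23 = 4/23

4/23


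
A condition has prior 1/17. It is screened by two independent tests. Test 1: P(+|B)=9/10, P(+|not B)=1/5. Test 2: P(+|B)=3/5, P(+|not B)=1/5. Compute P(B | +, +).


After test 1: P(+) = 9/10*1/17 + 1/5*16/17 = 41/170
P(B|+) = (9/170)/(41/170) = 9/41
After test 2 (use post1 as new prior): P(+) = 3/5*9/41 + 1/5*32/41 = 59/205
P(B|+,+) = (27/205)/(59/205) = 27/59

27/59


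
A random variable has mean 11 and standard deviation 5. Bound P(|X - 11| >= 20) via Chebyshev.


k = 20/5 = 4
Chebyshev: P(|X-mu| >= k*sigma) <= 1/k^2 = 1/4^2 = 1/16

1/16


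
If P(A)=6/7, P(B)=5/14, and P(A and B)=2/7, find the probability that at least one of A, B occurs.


P(A∪B) = P(A) + P(B) - P(A∩B)
= 6/7 + 5/14 - 2/7 = 13/14

13/14


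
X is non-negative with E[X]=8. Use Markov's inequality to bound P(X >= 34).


Markov: P(X >= a) <= E[X]/a
P(X >= 34) <= 8/34 = 4/17

4/17


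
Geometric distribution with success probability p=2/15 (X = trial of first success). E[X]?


For geometric (trials until first success), E[X] = 1/p = 1/(2/15) = 15/2

15/2


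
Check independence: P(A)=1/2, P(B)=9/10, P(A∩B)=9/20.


P(A)*P(B) = 1/2*9/10 = 9/20
P(A∩B) = 9/20, which equals P(A)P(B), so independent

Yes, A and B are independent


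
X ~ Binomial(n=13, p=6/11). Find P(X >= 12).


P(X>=12) = P(X=12) + P(X=13)
= 141490851840/34522712143931 + 13060694016/34522712143931
= 154551545856/34522712143931

154551545856/34522712143931


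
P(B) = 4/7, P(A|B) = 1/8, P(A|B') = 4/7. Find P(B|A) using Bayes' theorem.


P(A) = P(A|B)P(B) + P(A|B')P(B') = 1/8*4/7 + 4/7*3/7 = 31/98
P(B|A) = P(A|B)P(B)/P(A) = (1/14)/(31/98) = 7/31

7/31


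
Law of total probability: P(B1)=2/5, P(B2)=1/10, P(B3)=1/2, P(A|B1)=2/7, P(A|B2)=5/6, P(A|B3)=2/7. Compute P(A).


P(A) = P(A|B1)P(B1) + P(A|B2)P(B2) + P(A|B3)P(B3)
= 2/7*2/5 + 5/6*1/10 + 2/7*1/2
= 4/35 + 1/12 + 1/7 = 143/420

143/420


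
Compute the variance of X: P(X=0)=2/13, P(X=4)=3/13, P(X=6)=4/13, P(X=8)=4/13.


E[X] = 68/13, E[X^2] = 448/13
Var(X) = E[X^2] - (E[X])^2 = 448/13 - (68/13)^2 = 1200/169

1200/169


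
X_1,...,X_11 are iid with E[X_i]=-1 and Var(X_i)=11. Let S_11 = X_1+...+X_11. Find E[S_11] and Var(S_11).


E[S_n] = n*mu = 11*-1 = -11
Var(S_n) = n*sigma^2 = 11*11 = 121

E[S_11]=-11, Var(S_11)=121


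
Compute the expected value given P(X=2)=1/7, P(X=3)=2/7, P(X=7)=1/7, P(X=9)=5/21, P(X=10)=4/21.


E[X] = sum(x * P(x))
= 2*1/7 + 3*2/7 + 7*1/7 + 9*5/21 + 10*4/21
= 130/21

130/21


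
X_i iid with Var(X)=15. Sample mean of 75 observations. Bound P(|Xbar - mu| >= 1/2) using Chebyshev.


Var(Xbar) = Var(X)/n = 15/75
Chebyshev: P(|Xbar-mu| >= 1/2) <= Var(Xbar)/(1/2)^2 = (1/5)/(1/4) = 4/5

4/5


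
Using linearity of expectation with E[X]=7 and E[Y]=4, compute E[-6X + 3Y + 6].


E[-6X + 3Y + 6] = -6*E[X] + 3*E[Y] + 6
= (-6)*(7) + (3)*(4) + (6)
= -42 + 12 + 6 = -24

-24


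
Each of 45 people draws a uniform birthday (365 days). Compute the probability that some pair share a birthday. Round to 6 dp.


P(all different) = prod((365-i)/365 for i=0..44) = 0.059024
P(at least one match) = 1 - 0.059024 = 0.940976

0.940976


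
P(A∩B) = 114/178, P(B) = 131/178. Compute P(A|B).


P(A|B) = P(A∩B)/P(B) = (114/178)/(131/178) = 114/131

114/131


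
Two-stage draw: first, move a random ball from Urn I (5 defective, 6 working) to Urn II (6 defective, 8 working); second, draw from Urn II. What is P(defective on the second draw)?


P(transfer defective) = 5/11; P(transfer working) = 6/11
If defective transferred: Urn II has 7 defective of 15, so P(defective|defective moved) = 7/15
If working transferred: Urn II has 6 defective of 15, so P(defective|working moved) = 2/5
By total probability: P(defective) = 5/11*7/15 + 6/11*2/5 = 71/165

71/165


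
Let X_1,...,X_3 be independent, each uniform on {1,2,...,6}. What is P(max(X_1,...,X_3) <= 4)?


P(max <= 4) = P(all X_i <= 4) = (P(X_1 <= 4))^3
= (4/6)^3 = (2/3)^3 = 8/27

8/27


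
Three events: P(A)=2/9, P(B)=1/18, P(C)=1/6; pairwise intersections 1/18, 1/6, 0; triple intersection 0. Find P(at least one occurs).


P(A∪B∪C) = P(A)+P(B)+P(C) - P(AB)-P(AC)-P(BC) + P(ABC)
= 2/9+1/18+1/6 - 1/18-1/6-0 + 0
= 2/9

2/9


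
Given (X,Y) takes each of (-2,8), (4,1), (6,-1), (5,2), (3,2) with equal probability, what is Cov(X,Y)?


E[X]=16/5, E[Y]=12/5, E[XY]=-2/5
Cov(X,Y) = E[XY] - E[X]E[Y] = -2/5 - 16/5*12/5 = -202/25

-202/25


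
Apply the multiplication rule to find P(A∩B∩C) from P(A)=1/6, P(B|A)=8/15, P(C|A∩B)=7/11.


P(A∩B∩C) = P(A) * P(B|A) * P(C|A∩B)
= 1/6 * 8/15 * 7/11
= 4/45 * 7/11 = 28/495

28/495


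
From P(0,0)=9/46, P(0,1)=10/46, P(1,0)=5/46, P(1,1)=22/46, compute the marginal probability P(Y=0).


P(Y=0) = P(0,0)+P(1,0) = 9/46 + 5/46 = 14/46 = 7/23

7/23


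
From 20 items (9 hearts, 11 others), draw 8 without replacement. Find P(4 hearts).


P(X=4) = C(9,4)*C(11,4) / C(20,8)
= 126*330 / 125970
= 41580/125970 = 1386/4199

1386/4199


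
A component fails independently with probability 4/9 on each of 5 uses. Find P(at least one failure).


P(at least one) = 1 - P(none)
P(none) = (1 - 4/9)^5 = (5/9)^5 = 3125/59049
P(at least one) = 1 - 3125/59049 = 55924/59049

55924/59049


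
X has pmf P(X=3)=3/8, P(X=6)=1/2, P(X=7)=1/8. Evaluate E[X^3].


E[X^3] = sum(x^3 * P(x))
= 27*3/8 + 216*1/2 + 343*1/8
= 161

161


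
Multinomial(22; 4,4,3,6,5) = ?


22! = 1124000727777607680000
Denominator: 4!=24 * 4!=24 * 3!=6 * 6!=720 * 5!=120
Coefficient = 1124000727777607680000 / 298598400 = 3764255695200

3764255695200


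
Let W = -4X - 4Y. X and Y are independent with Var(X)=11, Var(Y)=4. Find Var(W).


Independence => Cov(X,Y)=0
Var(-4X - 4Y) = (-4)^2*Var(X) + (-4)^2*Var(Y)
= 16*11 + 16*4 = 240

240


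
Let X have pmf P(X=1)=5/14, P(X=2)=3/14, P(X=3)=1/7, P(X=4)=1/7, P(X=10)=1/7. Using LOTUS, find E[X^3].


E[X^3] = sum(g(x)*P(x))
= 1*5/14 + 8*3/14 + 27*1/7 + 64*1/7 + 1000*1/7
= 2211/14

2211/14


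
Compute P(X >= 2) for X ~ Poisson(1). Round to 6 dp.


P(X>=2) = 1 - P(X<=1) = 1 - (e^(-1)*1^0/0! + e^(-1)*1^1/1!)
≈ 1 - (0.3678794412 + 0.3678794412)
= 1 - 0.7357588824 = 0.2642411176
≈ 0.264241

0.264241


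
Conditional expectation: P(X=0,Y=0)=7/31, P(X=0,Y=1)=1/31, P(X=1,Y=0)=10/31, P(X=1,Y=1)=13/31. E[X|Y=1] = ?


P(Y=1) = 14/31
E[X|Y=1] = (0*1 + 1*13)/14 = 13/14

13/14
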